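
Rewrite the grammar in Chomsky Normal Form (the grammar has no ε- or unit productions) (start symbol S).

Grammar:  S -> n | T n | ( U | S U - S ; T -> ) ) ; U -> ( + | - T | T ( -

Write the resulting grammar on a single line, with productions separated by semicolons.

Introduce a nonterminal for each terminal appearing in a rule of length ≥ 2: X1 → n, X2 → (, X3 → -, X4 → ), X5 → +.
Binarize each right-hand side of length ≥ 3 by chaining fresh nonterminals (Y1, Y2, …): affected rules were S → S U X3 S; U → T X2 X3.

S -> n | T X1 | X2 U | S Y1; T -> X4 X4; U -> X2 X5 | X3 T | T Y3; X1 -> n; X2 -> (; X3 -> -; X4 -> ); X5 -> +; Y1 -> U Y2; Y2 -> X3 S; Y3 -> X2 X3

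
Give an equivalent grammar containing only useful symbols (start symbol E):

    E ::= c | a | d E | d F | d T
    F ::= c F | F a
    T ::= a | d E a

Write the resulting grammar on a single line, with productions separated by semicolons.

E ::= c | a | d E | d T; T ::= a | d E a

Generating nonterminals: {E, T}.
Reachable from E after that: {E, T}.
Removed useless symbols: {F} and every production mentioning them.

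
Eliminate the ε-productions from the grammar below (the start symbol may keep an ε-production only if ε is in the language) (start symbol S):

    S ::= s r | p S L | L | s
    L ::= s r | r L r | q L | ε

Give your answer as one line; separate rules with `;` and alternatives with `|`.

S ::= s r | p S L | p S | p L | p | L | s | ε; L ::= s r | r L r | r r | q L | q

The nullable symbols are {L, S}.
ε ∈ L(G) since S is nullable, so keep S → ε.
Add the nullable-subset variants: S → p S L gives p S L | p S | p L | p. L → r L r gives r L r | r r. L → q L gives q L | q.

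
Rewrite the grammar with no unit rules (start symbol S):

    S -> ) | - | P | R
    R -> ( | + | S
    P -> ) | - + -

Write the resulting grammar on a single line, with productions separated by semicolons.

S -> ) | - | - + - | ( | +; R -> ) | - | - + - | ( | +; P -> ) | - + -

Unit pairs: R ⇒* {P, S}; S ⇒* {P, R}.
For each unit pair (A, B), copy every non-unit production of B to A, then drop all unit productions.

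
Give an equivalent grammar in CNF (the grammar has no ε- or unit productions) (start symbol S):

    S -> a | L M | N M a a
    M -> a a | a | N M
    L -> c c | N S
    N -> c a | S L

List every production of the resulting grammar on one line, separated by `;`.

Introduce a nonterminal for each terminal appearing in a rule of length ≥ 2: X1 → a, X2 → c.
Binarize each right-hand side of length ≥ 3 by chaining fresh nonterminals (Y1, Y2, …): affected rules were S → N M X1 X1.

S -> a | L M | N Y1; M -> X1 X1 | a | N M; L -> X2 X2 | N S; N -> X2 X1 | S L; X1 -> a; X2 -> c; Y1 -> M Y2; Y2 -> X1 X1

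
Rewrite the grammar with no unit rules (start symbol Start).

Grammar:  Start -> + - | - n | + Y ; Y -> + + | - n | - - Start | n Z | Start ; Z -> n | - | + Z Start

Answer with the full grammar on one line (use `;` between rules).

Unit pairs: Y ⇒* {Start}.
For each unit pair (A, B), copy every non-unit production of B to A, then drop all unit productions.

Start -> + - | - n | + Y; Y -> + - | - n | + Y | + + | - - Start | n Z; Z -> n | - | + Z Start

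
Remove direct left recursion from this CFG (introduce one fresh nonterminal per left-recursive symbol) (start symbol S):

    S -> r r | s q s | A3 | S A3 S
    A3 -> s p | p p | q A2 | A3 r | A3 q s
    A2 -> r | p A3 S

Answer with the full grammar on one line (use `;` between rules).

S -> r r S' | s q s S' | A3 S'; A3 -> s p A3' | p p A3' | q A2 A3'; A2 -> r | p A3 S; S' -> A3 S S' | ε; A3' -> r A3' | q s A3' | ε

S, A3 are directly left-recursive.
For S: α = {A3 S}, β = {r r, s q s, A3}. Rewrite as S → β S' and S' → α S' | ε.
For A3: α = {r, q s}, β = {s p, p p, q A2}. Rewrite as A3 → β A3' and A3' → α A3' | ε.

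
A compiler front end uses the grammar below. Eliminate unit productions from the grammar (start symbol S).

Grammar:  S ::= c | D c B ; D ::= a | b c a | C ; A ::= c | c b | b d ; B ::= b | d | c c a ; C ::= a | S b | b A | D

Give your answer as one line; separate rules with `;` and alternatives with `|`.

S ::= c | D c B; D ::= a | S b | b A | b c a; A ::= c | c b | b d; B ::= b | d | c c a; C ::= a | S b | b A | b c a

Unit pairs: C ⇒* {D}; D ⇒* {C}.
Replace each nonterminal's rules with the union of the non-unit rules of every nonterminal it unit-derives.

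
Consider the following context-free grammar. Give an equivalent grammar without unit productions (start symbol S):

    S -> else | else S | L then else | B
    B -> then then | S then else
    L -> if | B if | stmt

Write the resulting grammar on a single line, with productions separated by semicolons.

Unit pairs: S ⇒* {B}.
For every A with A ⇒* B via unit rules, add B's non-unit alternatives to A; then delete every rule of the form X → Y.

S -> then then | S then else | else | else S | L then else; B -> then then | S then else; L -> if | B if | stmt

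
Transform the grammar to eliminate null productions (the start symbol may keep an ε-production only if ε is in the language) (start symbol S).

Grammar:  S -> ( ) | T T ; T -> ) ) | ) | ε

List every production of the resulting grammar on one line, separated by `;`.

S -> ( ) | T T | T | ε; T -> ) ) | )

The nullable symbols are {S, T}.
ε ∈ L(G) since S is nullable, so keep S → ε.
Add the nullable-subset variants: S → T T gives T T | T.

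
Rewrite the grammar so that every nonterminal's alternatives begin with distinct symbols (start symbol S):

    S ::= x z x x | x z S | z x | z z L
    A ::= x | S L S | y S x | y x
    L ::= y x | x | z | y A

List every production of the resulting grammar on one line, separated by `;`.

S ::= x z S' | z S''; A ::= x | S L S | y A'; L ::= x | z | y L'; S' ::= x x | S; S'' ::= x | z L; A' ::= S x | x; L' ::= x | A

S has alternatives sharing prefix 'x z': factor to S → x z S' with S' → x x | S.
S has alternatives sharing prefix 'z': factor to S → z S'' with S'' → x | z L.
A has alternatives sharing prefix 'y': factor to A → y A' with A' → S x | x.
L has alternatives sharing prefix 'y': factor to L → y L' with L' → x | A.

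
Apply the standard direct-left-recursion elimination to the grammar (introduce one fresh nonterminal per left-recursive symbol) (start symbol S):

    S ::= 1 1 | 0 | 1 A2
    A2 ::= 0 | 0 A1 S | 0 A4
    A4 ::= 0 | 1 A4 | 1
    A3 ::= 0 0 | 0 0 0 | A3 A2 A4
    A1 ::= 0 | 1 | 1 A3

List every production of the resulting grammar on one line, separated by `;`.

A3 is directly left-recursive.
For A3: α = {A2 A4}, β = {0 0, 0 0 0}. Rewrite as A3 → β A3' and A3' → α A3' | ε.

S ::= 1 1 | 0 | 1 A2; A2 ::= 0 | 0 A1 S | 0 A4; A4 ::= 0 | 1 A4 | 1; A3 ::= 0 0 A3' | 0 0 0 A3'; A1 ::= 0 | 1 | 1 A3; A3' ::= A2 A4 A3' | ε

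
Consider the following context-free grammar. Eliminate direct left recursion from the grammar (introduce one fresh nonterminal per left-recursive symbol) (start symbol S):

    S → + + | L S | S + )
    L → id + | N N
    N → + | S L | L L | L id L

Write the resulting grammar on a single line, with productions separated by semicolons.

S is directly left-recursive.
For S: α = {+ )}, β = {+ +, L S}. Rewrite as S → β S' and S' → α S' | ε.

S → + + S' | L S S'; L → id + | N N; N → + | S L | L L | L id L; S' → + ) S' | ε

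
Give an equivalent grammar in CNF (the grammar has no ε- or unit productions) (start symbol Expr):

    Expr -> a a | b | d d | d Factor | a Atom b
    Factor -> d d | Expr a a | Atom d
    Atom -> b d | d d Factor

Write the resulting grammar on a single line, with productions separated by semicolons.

Introduce a nonterminal for each terminal appearing in a rule of length ≥ 2: X1 → a, X2 → d, X3 → b.
Binarize each right-hand side of length ≥ 3 by chaining fresh nonterminals (Y1, Y2, …): affected rules were Expr → X1 Atom X3; Factor → Expr X1 X1; Atom → X2 X2 Factor.

Expr -> X1 X1 | b | X2 X2 | X2 Factor | X1 Y1; Factor -> X2 X2 | Expr Y2 | Atom X2; Atom -> X3 X2 | X2 Y3; X1 -> a; X2 -> d; X3 -> b; Y1 -> Atom X3; Y2 -> X1 X1; Y3 -> X2 Factor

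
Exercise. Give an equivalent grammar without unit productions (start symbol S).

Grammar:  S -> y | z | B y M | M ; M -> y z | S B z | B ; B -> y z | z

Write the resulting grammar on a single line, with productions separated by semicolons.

S -> y z | z | y | B y M | S B z; M -> y z | z | S B z; B -> y z | z

Unit pairs: M ⇒* {B}; S ⇒* {B, M}.
For each unit pair (A, B), copy every non-unit production of B to A, then drop all unit productions.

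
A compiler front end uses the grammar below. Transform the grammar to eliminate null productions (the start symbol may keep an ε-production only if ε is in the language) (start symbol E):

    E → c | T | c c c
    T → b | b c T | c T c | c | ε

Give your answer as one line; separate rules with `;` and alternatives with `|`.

E → c | T | c c c | ε; T → b | b c T | b c | c T c | c c | c

Nullable set = {E, T}.
ε ∈ L(G) since E is nullable, so keep E → ε.
For each production, add variants omitting each subset of nullable occurrences: T → b c T gives b c T | b c. T → c T c gives c T c | c c.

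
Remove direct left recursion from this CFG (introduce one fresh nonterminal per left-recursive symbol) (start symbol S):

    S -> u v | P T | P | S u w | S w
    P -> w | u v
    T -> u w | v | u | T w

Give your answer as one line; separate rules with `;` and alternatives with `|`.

Left recursion appears on S, T.
For S: α = {u w, w}, β = {u v, P T, P}. Rewrite as S → β S' and S' → α S' | ε.
For T: α = {w}, β = {u w, v, u}. Rewrite as T → β T' and T' → α T' | ε.

S -> u v S' | P T S' | P S'; P -> w | u v; T -> u w T' | v T' | u T'; S' -> u w S' | w S' | ε; T' -> w T' | ε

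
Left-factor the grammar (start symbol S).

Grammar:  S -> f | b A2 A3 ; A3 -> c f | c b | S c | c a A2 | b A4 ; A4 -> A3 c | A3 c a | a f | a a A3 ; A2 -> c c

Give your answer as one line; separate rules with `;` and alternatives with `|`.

S -> f | b A2 A3; A3 -> S c | b A4 | c A3'; A4 -> A3 c A4' | a A4''; A2 -> c c; A3' -> f | b | a A2; A4' -> epsilon | a; A4'' -> f | a A3

A3 has alternatives sharing prefix 'c': factor to A3 → c A3' with A3' → f | b | a A2.
A4 has alternatives sharing prefix 'A3 c': factor to A4 → A3 c A4' with A4' → ε | a.
A4 has alternatives sharing prefix 'a': factor to A4 → a A4'' with A4'' → f | a A3.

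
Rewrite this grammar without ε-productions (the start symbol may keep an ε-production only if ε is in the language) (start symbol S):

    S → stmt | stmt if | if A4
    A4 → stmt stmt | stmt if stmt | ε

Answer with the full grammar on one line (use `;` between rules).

S → stmt | stmt if | if A4 | if; A4 → stmt stmt | stmt if stmt

Nullable nonterminals: {A4}.
ε ∉ L(G), so no ε-production is kept.
Add the nullable-subset variants: S → if A4 gives if A4 | if.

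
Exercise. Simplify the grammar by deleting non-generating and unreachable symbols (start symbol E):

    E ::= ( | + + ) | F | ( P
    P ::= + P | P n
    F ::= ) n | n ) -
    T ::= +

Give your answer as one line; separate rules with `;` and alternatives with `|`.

Generating nonterminals: {E, F, T}.
Reachable from E after that: {E, F}.
Removed useless symbols: {P, T} and every production mentioning them.

E ::= ( | + + ) | F; F ::= ) n | n ) -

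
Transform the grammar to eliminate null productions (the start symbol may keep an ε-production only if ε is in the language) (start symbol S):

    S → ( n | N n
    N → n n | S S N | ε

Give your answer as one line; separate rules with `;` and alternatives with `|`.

S → ( n | N n | n; N → n n | S S N | S S

The nullable symbols are {N}.
ε ∉ L(G), so no ε-production is kept.
For each production, add variants omitting each subset of nullable occurrences: S → N n gives N n | n. N → S S N gives S S N | S S.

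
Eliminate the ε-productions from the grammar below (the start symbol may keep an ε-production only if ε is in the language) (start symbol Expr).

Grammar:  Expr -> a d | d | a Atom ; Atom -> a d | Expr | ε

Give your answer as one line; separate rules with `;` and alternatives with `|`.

Expr -> a d | d | a Atom | a; Atom -> a d | Expr

Nullable nonterminals: {Atom}.
ε ∉ L(G), so no ε-production is kept.
Add the nullable-subset variants: Expr → a Atom gives a Atom | a.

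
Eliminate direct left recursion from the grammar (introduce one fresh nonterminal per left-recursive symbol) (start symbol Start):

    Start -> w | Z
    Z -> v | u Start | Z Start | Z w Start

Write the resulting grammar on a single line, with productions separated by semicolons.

Start -> w | Z; Z -> v Z1 | u Start Z1; Z1 -> Start Z1 | w Start Z1 | ε

Left recursion appears on Z.
For Z: α = {Start, w Start}, β = {v, u Start}. Rewrite as Z → β Z1 and Z1 → α Z1 | ε.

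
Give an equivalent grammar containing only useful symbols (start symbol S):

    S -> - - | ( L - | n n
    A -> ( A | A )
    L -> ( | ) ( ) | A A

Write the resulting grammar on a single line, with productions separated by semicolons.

S -> - - | ( L - | n n; L -> ( | ) ( )

Generating nonterminals: {L, S}.
Reachable from S after that: {L, S}.
Removed useless symbols: {A} and every production mentioning them.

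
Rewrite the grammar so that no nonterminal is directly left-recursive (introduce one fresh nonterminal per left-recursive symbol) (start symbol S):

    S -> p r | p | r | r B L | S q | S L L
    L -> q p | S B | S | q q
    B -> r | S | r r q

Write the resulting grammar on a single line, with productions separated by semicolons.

S -> p r S' | p S' | r S' | r B L S'; L -> q p | S B | S | q q; B -> r | S | r r q; S' -> q S' | L L S' | ε

Left recursion appears on S.
For S: α = {q, L L}, β = {p r, p, r, r B L}. Rewrite as S → β S' and S' → α S' | ε.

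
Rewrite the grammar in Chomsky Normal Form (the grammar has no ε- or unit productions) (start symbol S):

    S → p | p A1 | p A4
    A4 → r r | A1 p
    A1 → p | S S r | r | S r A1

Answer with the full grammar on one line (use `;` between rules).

Introduce a nonterminal for each terminal appearing in a rule of length ≥ 2: X1 → p, X2 → r.
Binarize each right-hand side of length ≥ 3 by chaining fresh nonterminals (Y1, Y2, …): affected rules were A1 → S S X2; A1 → S X2 A1.

S → p | X1 A1 | X1 A4; A4 → X2 X2 | A1 X1; A1 → p | S Y1 | r | S Y2; X1 → p; X2 → r; Y1 → S X2; Y2 → X2 A1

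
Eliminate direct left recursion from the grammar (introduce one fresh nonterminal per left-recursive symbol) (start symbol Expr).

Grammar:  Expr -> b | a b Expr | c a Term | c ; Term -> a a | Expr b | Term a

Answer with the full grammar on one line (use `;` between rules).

Expr -> b | a b Expr | c a Term | c; Term -> a a Term1 | Expr b Term1; Term1 -> a Term1 | ε

Term is directly left-recursive.
For Term: α = {a}, β = {a a, Expr b}. Rewrite as Term → β Term1 and Term1 → α Term1 | ε.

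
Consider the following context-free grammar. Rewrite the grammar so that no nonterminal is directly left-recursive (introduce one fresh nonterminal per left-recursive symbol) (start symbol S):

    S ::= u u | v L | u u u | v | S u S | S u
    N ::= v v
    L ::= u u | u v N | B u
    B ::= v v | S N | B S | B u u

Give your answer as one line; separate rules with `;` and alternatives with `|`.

Directly left-recursive nonterminals: S, B.
For S: α = {u S, u}, β = {u u, v L, u u u, v}. Rewrite as S → β S' and S' → α S' | ε.
For B: α = {S, u u}, β = {v v, S N}. Rewrite as B → β B' and B' → α B' | ε.

S ::= u u S' | v L S' | u u u S' | v S'; N ::= v v; L ::= u u | u v N | B u; B ::= v v B' | S N B'; S' ::= u S S' | u S' | ε; B' ::= S B' | u u B' | ε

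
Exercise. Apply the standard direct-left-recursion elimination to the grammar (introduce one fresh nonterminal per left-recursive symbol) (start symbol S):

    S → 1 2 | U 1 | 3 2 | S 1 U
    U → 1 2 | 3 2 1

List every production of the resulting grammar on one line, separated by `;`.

Left recursion appears on S.
For S: α = {1 U}, β = {1 2, U 1, 3 2}. Rewrite as S → β S' and S' → α S' | ε.

S → 1 2 S' | U 1 S' | 3 2 S'; U → 1 2 | 3 2 1; S' → 1 U S' | ε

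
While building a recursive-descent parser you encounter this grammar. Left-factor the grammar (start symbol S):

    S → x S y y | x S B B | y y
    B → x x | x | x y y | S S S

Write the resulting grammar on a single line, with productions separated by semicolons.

S has alternatives sharing prefix 'x S': factor to S → x S S' with S' → y y | B B.
B has alternatives sharing prefix 'x': factor to B → x B' with B' → x | ε | y y.

S → y y | x S S'; B → S S S | x B'; S' → y y | B B; B' → x | ε | y y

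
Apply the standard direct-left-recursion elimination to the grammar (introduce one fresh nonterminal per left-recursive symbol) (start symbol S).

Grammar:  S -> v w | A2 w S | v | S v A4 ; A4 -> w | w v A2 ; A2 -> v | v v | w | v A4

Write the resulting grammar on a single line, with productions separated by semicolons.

Left recursion appears on S.
For S: α = {v A4}, β = {v w, A2 w S, v}. Rewrite as S → β S' and S' → α S' | ε.

S -> v w S' | A2 w S S' | v S'; A4 -> w | w v A2; A2 -> v | v v | w | v A4; S' -> v A4 S' | ε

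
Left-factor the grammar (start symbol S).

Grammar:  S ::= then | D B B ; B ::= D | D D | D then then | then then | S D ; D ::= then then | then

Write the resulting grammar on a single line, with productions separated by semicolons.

B has alternatives sharing prefix 'D': factor to B → D B' with B' → ε | D | then then.
D has alternatives sharing prefix 'then': factor to D → then D' with D' → then | ε.

S ::= then | D B B; B ::= then then | S D | D B'; D ::= then D'; B' ::= epsilon | D | then then; D' ::= then | epsilon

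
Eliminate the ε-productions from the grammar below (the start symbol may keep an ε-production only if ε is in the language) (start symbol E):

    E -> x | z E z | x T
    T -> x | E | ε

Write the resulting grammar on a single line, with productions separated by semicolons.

Nullable nonterminals: {T}.
ε ∉ L(G), so no ε-production is kept.

E -> x | z E z | x T; T -> x | E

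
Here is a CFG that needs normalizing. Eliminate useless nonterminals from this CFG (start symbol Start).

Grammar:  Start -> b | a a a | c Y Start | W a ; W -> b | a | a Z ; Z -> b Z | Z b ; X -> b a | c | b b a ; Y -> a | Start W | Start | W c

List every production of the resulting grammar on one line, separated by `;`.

Generating nonterminals: {Start, W, X, Y}.
Reachable from Start after that: {Start, W, Y}.
Removed useless symbols: {X, Z} and every production mentioning them.

Start -> b | a a a | c Y Start | W a; W -> b | a; Y -> a | Start W | Start | W c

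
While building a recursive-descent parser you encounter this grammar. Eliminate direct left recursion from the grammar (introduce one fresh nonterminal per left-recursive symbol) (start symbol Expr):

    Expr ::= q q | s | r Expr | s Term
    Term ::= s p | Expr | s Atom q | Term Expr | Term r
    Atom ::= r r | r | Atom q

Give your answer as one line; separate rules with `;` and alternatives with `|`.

Left recursion appears on Term, Atom.
For Term: α = {Expr, r}, β = {s p, Expr, s Atom q}. Rewrite as Term → β Term1 and Term1 → α Term1 | ε.
For Atom: α = {q}, β = {r r, r}. Rewrite as Atom → β Atom1 and Atom1 → α Atom1 | ε.

Expr ::= q q | s | r Expr | s Term; Term ::= s p Term1 | Expr Term1 | s Atom q Term1; Atom ::= r r Atom1 | r Atom1; Term1 ::= Expr Term1 | r Term1 | ε; Atom1 ::= q Atom1 | ε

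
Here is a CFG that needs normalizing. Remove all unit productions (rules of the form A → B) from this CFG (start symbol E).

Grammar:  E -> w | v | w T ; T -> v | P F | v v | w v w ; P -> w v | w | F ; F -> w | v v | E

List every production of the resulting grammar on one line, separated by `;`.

E -> w | v | w T; T -> v | P F | v v | w v w; P -> w | v | w T | v v | w v; F -> w | v | w T | v v

Unit pairs: F ⇒* {E}; P ⇒* {E, F}.
Replace each nonterminal's rules with the union of the non-unit rules of every nonterminal it unit-derives.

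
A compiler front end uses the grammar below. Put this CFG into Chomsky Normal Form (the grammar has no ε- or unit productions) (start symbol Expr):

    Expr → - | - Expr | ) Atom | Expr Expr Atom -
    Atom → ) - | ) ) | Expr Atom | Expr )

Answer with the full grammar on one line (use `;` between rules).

Expr → - | X1 Expr | X2 Atom | Expr Y1; Atom → X2 X1 | X2 X2 | Expr Atom | Expr X2; X1 → -; X2 → ); Y1 → Expr Y2; Y2 → Atom X1

Introduce a nonterminal for each terminal appearing in a rule of length ≥ 2: X1 → -, X2 → ).
Binarize each right-hand side of length ≥ 3 by chaining fresh nonterminals (Y1, Y2, …): affected rules were Expr → Expr Expr Atom X1.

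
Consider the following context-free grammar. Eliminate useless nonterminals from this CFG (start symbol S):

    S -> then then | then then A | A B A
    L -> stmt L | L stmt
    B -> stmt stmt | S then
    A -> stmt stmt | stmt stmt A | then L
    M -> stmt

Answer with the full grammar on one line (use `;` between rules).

S -> then then | then then A | A B A; B -> stmt stmt | S then; A -> stmt stmt | stmt stmt A

Generating nonterminals: {A, B, M, S}.
Reachable from S after that: {A, B, S}.
Removed useless symbols: {L, M} and every production mentioning them.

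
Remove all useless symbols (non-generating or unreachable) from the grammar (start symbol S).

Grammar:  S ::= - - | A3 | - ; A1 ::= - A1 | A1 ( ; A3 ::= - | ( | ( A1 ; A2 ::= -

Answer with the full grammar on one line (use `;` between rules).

Generating nonterminals: {A2, A3, S}.
Reachable from S after that: {A3, S}.
Removed useless symbols: {A1, A2} and every production mentioning them.

S ::= - - | A3 | -; A3 ::= - | (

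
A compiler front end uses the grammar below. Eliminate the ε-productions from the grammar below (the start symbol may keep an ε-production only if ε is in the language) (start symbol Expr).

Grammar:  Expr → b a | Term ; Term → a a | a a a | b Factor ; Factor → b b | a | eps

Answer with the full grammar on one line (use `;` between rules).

Expr → b a | Term; Term → a a | a a a | b Factor | b; Factor → b b | a

The nullable symbols are {Factor}.
ε ∉ L(G), so no ε-production is kept.
For each production, add variants omitting each subset of nullable occurrences: Term → b Factor gives b Factor | b.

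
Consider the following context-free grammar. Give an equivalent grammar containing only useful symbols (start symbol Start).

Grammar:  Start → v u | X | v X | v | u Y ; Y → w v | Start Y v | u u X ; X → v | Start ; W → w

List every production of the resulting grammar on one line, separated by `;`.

Start → v u | X | v X | v | u Y; Y → w v | Start Y v | u u X; X → v | Start

Generating nonterminals: {Start, W, X, Y}.
Reachable from Start after that: {Start, X, Y}.
Removed useless symbols: {W} and every production mentioning them.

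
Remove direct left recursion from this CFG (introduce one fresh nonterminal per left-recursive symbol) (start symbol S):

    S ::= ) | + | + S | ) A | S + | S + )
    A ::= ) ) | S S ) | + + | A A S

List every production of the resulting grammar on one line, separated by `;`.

S, A are directly left-recursive.
For S: α = {+, + )}, β = {), +, + S, ) A}. Rewrite as S → β S' and S' → α S' | ε.
For A: α = {A S}, β = {) ), S S ), + +}. Rewrite as A → β A' and A' → α A' | ε.

S ::= ) S' | + S' | + S S' | ) A S'; A ::= ) ) A' | S S ) A' | + + A'; S' ::= + S' | + ) S' | ε; A' ::= A S A' | ε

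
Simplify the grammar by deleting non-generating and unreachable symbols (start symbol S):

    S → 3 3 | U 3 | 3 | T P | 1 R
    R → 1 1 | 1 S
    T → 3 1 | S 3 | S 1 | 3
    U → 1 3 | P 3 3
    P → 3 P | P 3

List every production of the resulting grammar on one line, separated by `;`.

S → 3 3 | U 3 | 3 | 1 R; R → 1 1 | 1 S; U → 1 3

Generating nonterminals: {R, S, T, U}.
Reachable from S after that: {R, S, U}.
Removed useless symbols: {P, T} and every production mentioning them.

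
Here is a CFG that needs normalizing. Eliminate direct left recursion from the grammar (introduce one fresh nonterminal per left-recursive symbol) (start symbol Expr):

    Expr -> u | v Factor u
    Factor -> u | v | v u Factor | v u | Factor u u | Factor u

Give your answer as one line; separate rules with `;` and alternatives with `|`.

Expr -> u | v Factor u; Factor -> u Factor1 | v Factor1 | v u Factor Factor1 | v u Factor1; Factor1 -> u u Factor1 | u Factor1 | eps

Left recursion appears on Factor.
For Factor: α = {u u, u}, β = {u, v, v u Factor, v u}. Rewrite as Factor → β Factor1 and Factor1 → α Factor1 | ε.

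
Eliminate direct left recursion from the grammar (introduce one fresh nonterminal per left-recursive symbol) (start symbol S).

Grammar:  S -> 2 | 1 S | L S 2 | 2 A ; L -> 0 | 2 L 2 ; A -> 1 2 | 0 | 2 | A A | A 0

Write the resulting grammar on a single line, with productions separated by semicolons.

S -> 2 | 1 S | L S 2 | 2 A; L -> 0 | 2 L 2; A -> 1 2 A' | 0 A' | 2 A'; A' -> A A' | 0 A' | ε

Directly left-recursive nonterminal: A.
For A: α = {A, 0}, β = {1 2, 0, 2}. Rewrite as A → β A' and A' → α A' | ε.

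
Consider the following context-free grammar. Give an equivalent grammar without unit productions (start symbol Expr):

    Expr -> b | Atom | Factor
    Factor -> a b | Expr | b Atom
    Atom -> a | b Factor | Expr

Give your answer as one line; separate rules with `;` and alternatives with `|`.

Unit pairs: Atom ⇒* {Expr, Factor}; Expr ⇒* {Atom, Factor}; Factor ⇒* {Atom, Expr}.
For every A with A ⇒* B via unit rules, add B's non-unit alternatives to A; then delete every rule of the form X → Y.

Expr -> a | b Factor | a b | b Atom | b; Factor -> a | b Factor | a b | b Atom | b; Atom -> a | b Factor | a b | b Atom | b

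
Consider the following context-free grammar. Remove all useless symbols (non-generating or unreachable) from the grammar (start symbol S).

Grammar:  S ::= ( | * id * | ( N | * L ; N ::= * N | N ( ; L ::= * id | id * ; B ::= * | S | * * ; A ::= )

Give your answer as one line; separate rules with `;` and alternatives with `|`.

Generating nonterminals: {A, B, L, S}.
Reachable from S after that: {L, S}.
Removed useless symbols: {A, B, N} and every production mentioning them.

S ::= ( | * id * | * L; L ::= * id | id *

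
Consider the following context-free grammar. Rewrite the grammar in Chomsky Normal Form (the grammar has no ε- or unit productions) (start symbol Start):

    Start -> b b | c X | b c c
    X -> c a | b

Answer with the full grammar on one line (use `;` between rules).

Introduce a nonterminal for each terminal appearing in a rule of length ≥ 2: X1 → b, X2 → c, X3 → a.
Binarize each right-hand side of length ≥ 3 by chaining fresh nonterminals (Y1, Y2, …): affected rules were Start → X1 X2 X2.

Start -> X1 X1 | X2 X | X1 Y1; X -> X2 X3 | b; X1 -> b; X2 -> c; X3 -> a; Y1 -> X2 X2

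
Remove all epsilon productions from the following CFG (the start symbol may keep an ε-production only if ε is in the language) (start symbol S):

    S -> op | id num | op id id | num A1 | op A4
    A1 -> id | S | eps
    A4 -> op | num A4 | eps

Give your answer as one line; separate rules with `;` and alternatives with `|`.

S -> op | id num | op id id | num A1 | num | op A4; A1 -> id | S; A4 -> op | num A4 | num

The nullable symbols are {A1, A4}.
ε ∉ L(G), so no ε-production is kept.
Add the nullable-subset variants: S → num A1 gives num A1 | num. A4 → num A4 gives num A4 | num.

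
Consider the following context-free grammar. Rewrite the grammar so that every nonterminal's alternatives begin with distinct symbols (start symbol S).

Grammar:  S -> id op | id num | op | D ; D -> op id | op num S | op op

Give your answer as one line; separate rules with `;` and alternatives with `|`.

S -> op | D | id S'; D -> op D'; S' -> op | num; D' -> id | num S | op

S has alternatives sharing prefix 'id': factor to S → id S' with S' → op | num.
D has alternatives sharing prefix 'op': factor to D → op D' with D' → id | num S | op.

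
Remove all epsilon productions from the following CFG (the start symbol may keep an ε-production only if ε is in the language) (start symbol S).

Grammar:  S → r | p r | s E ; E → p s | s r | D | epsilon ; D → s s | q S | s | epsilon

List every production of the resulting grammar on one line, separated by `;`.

The nullable symbols are {D, E}.
ε ∉ L(G), so no ε-production is kept.
Add the nullable-subset variants: S → s E gives s E | s.

S → r | p r | s E | s; E → p s | s r | D; D → s s | q S | s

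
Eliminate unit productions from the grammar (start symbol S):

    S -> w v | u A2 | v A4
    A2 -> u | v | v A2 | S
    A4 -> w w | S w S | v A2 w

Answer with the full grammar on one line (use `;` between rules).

S -> w v | u A2 | v A4; A2 -> u | v | v A2 | w v | u A2 | v A4; A4 -> w w | S w S | v A2 w

Unit pairs: A2 ⇒* {S}.
For every A with A ⇒* B via unit rules, add B's non-unit alternatives to A; then delete every rule of the form X → Y.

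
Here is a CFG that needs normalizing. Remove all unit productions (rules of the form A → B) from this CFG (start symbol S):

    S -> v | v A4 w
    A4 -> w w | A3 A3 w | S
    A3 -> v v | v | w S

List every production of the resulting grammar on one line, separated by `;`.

S -> v | v A4 w; A4 -> w w | A3 A3 w | v | v A4 w; A3 -> v v | v | w S

Unit pairs: A4 ⇒* {S}.
Replace each nonterminal's rules with the union of the non-unit rules of every nonterminal it unit-derives.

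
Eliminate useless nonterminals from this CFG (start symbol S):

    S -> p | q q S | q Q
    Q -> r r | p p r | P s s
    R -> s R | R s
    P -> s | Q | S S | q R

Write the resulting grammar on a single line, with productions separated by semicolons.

S -> p | q q S | q Q; Q -> r r | p p r | P s s; P -> s | Q | S S

Generating nonterminals: {P, Q, S}.
Reachable from S after that: {P, Q, S}.
Removed useless symbols: {R} and every production mentioning them.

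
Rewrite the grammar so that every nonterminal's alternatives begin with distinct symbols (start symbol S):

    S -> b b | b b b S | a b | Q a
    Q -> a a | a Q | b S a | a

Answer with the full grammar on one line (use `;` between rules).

S has alternatives sharing prefix 'b b': factor to S → b b S' with S' → ε | b S.
Q has alternatives sharing prefix 'a': factor to Q → a Q' with Q' → a | Q | ε.

S -> a b | Q a | b b S'; Q -> b S a | a Q'; S' -> ε | b S; Q' -> a | Q | ε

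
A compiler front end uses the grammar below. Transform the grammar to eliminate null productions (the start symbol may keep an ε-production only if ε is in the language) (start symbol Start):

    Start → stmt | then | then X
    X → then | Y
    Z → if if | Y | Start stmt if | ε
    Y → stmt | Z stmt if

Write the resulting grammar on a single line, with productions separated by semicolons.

Start → stmt | then | then X; X → then | Y; Z → if if | Y | Start stmt if; Y → stmt | Z stmt if | stmt if

Nullable set = {Z}.
ε ∉ L(G), so no ε-production is kept.
Add the nullable-subset variants: Y → Z stmt if gives Z stmt if | stmt if.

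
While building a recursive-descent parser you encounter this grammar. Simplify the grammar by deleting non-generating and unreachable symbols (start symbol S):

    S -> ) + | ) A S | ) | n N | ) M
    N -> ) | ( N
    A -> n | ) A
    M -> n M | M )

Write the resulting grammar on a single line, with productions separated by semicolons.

S -> ) + | ) A S | ) | n N; N -> ) | ( N; A -> n | ) A

Generating nonterminals: {A, N, S}.
Reachable from S after that: {A, N, S}.
Removed useless symbols: {M} and every production mentioning them.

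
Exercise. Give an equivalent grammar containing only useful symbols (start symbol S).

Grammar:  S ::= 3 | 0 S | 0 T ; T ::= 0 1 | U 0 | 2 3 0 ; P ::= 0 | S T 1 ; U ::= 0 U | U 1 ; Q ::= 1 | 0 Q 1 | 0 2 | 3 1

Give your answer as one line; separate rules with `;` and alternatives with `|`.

Generating nonterminals: {P, Q, S, T}.
Reachable from S after that: {S, T}.
Removed useless symbols: {P, Q, U} and every production mentioning them.

S ::= 3 | 0 S | 0 T; T ::= 0 1 | 2 3 0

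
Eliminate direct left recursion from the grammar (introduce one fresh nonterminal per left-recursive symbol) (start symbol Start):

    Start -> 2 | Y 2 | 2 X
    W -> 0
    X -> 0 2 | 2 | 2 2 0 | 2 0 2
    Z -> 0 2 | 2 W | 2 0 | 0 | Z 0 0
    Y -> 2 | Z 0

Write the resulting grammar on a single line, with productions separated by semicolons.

Start -> 2 | Y 2 | 2 X; W -> 0; X -> 0 2 | 2 | 2 2 0 | 2 0 2; Z -> 0 2 Z1 | 2 W Z1 | 2 0 Z1 | 0 Z1; Y -> 2 | Z 0; Z1 -> 0 0 Z1 | eps

Directly left-recursive nonterminal: Z.
For Z: α = {0 0}, β = {0 2, 2 W, 2 0, 0}. Rewrite as Z → β Z1 and Z1 → α Z1 | ε.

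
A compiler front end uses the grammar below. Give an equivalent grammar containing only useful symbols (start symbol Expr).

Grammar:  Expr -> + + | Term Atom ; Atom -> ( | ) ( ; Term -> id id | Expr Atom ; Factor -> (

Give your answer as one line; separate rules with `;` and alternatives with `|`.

Generating nonterminals: {Atom, Expr, Factor, Term}.
Reachable from Expr after that: {Atom, Expr, Term}.
Removed useless symbols: {Factor} and every production mentioning them.

Expr -> + + | Term Atom; Atom -> ( | ) (; Term -> id id | Expr Atom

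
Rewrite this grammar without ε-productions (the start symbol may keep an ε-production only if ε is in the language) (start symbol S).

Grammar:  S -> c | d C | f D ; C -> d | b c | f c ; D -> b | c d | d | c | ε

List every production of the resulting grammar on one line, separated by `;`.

S -> c | d C | f D | f; C -> d | b c | f c; D -> b | c d | d | c

The nullable symbols are {D}.
ε ∉ L(G), so no ε-production is kept.
Expand every rule over subsets of its nullable positions: S → f D gives f D | f.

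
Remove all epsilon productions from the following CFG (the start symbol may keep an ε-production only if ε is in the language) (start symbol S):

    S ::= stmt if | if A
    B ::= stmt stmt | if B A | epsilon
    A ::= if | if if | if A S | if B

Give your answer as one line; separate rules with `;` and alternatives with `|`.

S ::= stmt if | if A; B ::= stmt stmt | if B A | if A; A ::= if | if if | if A S | if B

The nullable symbols are {B}.
ε ∉ L(G), so no ε-production is kept.
For each production, add variants omitting each subset of nullable occurrences: B → if B A gives if B A | if A.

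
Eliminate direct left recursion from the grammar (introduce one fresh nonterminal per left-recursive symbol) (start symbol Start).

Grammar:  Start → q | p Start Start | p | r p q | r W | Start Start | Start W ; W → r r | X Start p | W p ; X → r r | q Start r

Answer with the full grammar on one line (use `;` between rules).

Start → q Start1 | p Start Start Start1 | p Start1 | r p q Start1 | r W Start1; W → r r W1 | X Start p W1; X → r r | q Start r; Start1 → Start Start1 | W Start1 | ε; W1 → p W1 | ε

Start, W are directly left-recursive.
For Start: α = {Start, W}, β = {q, p Start Start, p, r p q, r W}. Rewrite as Start → β Start1 and Start1 → α Start1 | ε.
For W: α = {p}, β = {r r, X Start p}. Rewrite as W → β W1 and W1 → α W1 | ε.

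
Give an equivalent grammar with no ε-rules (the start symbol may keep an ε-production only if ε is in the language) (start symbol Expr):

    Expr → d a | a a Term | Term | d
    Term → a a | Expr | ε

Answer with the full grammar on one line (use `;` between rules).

Nullable set = {Expr, Term}.
ε ∈ L(G) since Expr is nullable, so keep Expr → ε.
For each production, add variants omitting each subset of nullable occurrences: Expr → a a Term gives a a Term | a a.

Expr → d a | a a Term | a a | Term | d | ε; Term → a a | Expr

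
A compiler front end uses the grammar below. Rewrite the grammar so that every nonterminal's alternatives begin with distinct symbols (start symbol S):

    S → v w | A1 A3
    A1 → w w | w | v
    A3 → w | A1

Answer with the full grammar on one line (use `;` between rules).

A1 has alternatives sharing prefix 'w': factor to A1 → w A1' with A1' → w | ε.

S → v w | A1 A3; A1 → v | w A1'; A3 → w | A1; A1' → w | epsilon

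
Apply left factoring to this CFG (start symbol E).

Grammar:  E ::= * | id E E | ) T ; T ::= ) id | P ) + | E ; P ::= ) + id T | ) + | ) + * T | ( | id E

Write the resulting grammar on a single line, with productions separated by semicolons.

E ::= * | id E E | ) T; T ::= ) id | P ) + | E; P ::= ( | id E | ) + P'; P' ::= id T | eps | * T

P has alternatives sharing prefix ') +': factor to P → ) + P' with P' → id T | ε | * T.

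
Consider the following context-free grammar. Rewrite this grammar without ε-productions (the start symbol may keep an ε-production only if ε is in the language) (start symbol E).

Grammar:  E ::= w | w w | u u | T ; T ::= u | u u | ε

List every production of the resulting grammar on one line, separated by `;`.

E ::= w | w w | u u | T | ε; T ::= u | u u

The nullable symbols are {E, T}.
ε ∈ L(G) since E is nullable, so keep E → ε.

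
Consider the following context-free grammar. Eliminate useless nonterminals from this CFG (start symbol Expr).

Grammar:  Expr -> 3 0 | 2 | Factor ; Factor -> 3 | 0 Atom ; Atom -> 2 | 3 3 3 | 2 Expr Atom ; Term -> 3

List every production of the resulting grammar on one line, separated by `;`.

Expr -> 3 0 | 2 | Factor; Factor -> 3 | 0 Atom; Atom -> 2 | 3 3 3 | 2 Expr Atom

Generating nonterminals: {Atom, Expr, Factor, Term}.
Reachable from Expr after that: {Atom, Expr, Factor}.
Removed useless symbols: {Term} and every production mentioning them.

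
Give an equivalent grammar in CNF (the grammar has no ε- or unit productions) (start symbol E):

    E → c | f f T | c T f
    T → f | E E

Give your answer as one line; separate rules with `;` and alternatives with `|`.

E → c | X1 Y1 | X2 Y2; T → f | E E; X1 → f; X2 → c; Y1 → X1 T; Y2 → T X1

Introduce a nonterminal for each terminal appearing in a rule of length ≥ 2: X1 → f, X2 → c.
Binarize each right-hand side of length ≥ 3 by chaining fresh nonterminals (Y1, Y2, …): affected rules were E → X1 X1 T; E → X2 T X1.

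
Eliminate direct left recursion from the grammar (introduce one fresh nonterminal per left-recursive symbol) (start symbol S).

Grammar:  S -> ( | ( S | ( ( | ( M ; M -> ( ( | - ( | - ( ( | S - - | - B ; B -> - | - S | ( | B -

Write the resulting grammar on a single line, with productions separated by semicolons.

S -> ( | ( S | ( ( | ( M; M -> ( ( | - ( | - ( ( | S - - | - B; B -> - B' | - S B' | ( B'; B' -> - B' | ε

Left recursion appears on B.
For B: α = {-}, β = {-, - S, (}. Rewrite as B → β B' and B' → α B' | ε.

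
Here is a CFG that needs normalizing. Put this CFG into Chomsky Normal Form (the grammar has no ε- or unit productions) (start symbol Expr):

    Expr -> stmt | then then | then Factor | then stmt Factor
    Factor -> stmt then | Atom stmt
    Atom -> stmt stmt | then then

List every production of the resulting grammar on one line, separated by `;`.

Expr -> stmt | X1 X1 | X1 Factor | X1 Y1; Factor -> X2 X1 | Atom X2; Atom -> X2 X2 | X1 X1; X1 -> then; X2 -> stmt; Y1 -> X2 Factor

Introduce a nonterminal for each terminal appearing in a rule of length ≥ 2: X1 → then, X2 → stmt.
Binarize each right-hand side of length ≥ 3 by chaining fresh nonterminals (Y1, Y2, …): affected rules were Expr → X1 X2 Factor.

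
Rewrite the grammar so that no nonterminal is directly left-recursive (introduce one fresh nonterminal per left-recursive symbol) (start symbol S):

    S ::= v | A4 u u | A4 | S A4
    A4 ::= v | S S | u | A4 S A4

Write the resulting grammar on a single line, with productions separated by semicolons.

Left recursion appears on S, A4.
For S: α = {A4}, β = {v, A4 u u, A4}. Rewrite as S → β S' and S' → α S' | ε.
For A4: α = {S A4}, β = {v, S S, u}. Rewrite as A4 → β A4' and A4' → α A4' | ε.

S ::= v S' | A4 u u S' | A4 S'; A4 ::= v A4' | S S A4' | u A4'; S' ::= A4 S' | ε; A4' ::= S A4 A4' | ε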